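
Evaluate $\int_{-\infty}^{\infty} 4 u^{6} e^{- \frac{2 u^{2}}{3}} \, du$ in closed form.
$\frac{405 \sqrt{6} \sqrt{\pi}}{32}$

Begin with the known integral
$$J(a) = \int_{-\infty}^{\infty} 4 e^{- a u^{2}} \, du = \frac{4 \sqrt{\pi}}{\sqrt{a}}.$$

Differentiating under the integral sign brings down a factor of $(-u^2)$:
$$\frac{dJ}{da} = \int_{-\infty}^{\infty} - 4 u^{2} e^{- a u^{2}} \, du = - \frac{2 \sqrt{\pi}}{a^{\frac{3}{2}}}.$$

Repeating $3$ times in total — each differentiation brings down another $(-u^2)$ — gives
$$\frac{d^{3}J}{da^{3}} = \int_{-\infty}^{\infty} - 4 u^{6} e^{- a u^{2}} \, du = - \frac{15 \sqrt{\pi}}{2 a^{\frac{7}{2}}},$$
and the integrand here is $(-1)^{3}$ times the target integrand, so $I = (-1)^{3}\,\frac{d^{3}J}{da^{3}} = \frac{15 \sqrt{\pi}}{2 a^{\frac{7}{2}}}$.

Setting $a = \frac{2}{3}$:
$$I = \frac{405 \sqrt{6} \sqrt{\pi}}{32}.$$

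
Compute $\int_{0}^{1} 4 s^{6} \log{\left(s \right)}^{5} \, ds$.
$- \frac{480}{117649}$

Begin with the known integral
$$J(a) = \int_{0}^{1} 4 s^{a} \, ds = \frac{4}{a + 1}.$$

Differentiating under the integral sign brings down a factor of $\ln s$:
$$\frac{dJ}{da} = \int_{0}^{1} 4 s^{a} \log{\left(s \right)} \, ds = - \frac{4}{\left(a + 1\right)^{2}}.$$

Repeating $5$ times in total — each differentiation brings down another $\ln s$ — gives
$$\frac{d^{5}J}{da^{5}} = \int_{0}^{1} 4 s^{a} \log{\left(s \right)}^{5} \, ds = - \frac{480}{\left(a + 1\right)^{6}},$$
and the integrand here is exactly the target integrand, so $I = - \frac{480}{\left(a + 1\right)^{6}}$.

Setting $a = 6$:
$$I = - \frac{480}{117649}.$$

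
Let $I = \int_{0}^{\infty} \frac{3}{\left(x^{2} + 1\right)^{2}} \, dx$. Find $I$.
$\frac{3 \pi}{4}$

Begin with the known result
$$J(a) = \int_{0}^{\infty} \frac{3}{a^{2} + x^{2}} \, dx = \frac{3 \pi}{2 a}.$$

Differentiating under the integral sign with respect to $a$,
$$\frac{dJ}{da} = \int_{0}^{\infty} - \frac{6 a}{\left(a^{2} + x^{2}\right)^{2}} \, dx = - \frac{3 \pi}{2 a^{2}},$$
so $\int_{0}^{\infty} \frac{3}{\left(a^{2} + x^{2}\right)^{2}} \, dx = \frac{3 \pi}{4 a^{3}}$.

Setting $a = 1$:
$$I = \frac{3 \pi}{4}.$$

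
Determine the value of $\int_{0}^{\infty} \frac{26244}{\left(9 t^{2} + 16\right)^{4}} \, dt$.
$\frac{10935 \pi}{131072}$

Start from the standard arctangent integral
$$J(a) = \int_{0}^{\infty} \frac{4}{a^{2} + t^{2}} \, dt = \frac{2 \pi}{a}.$$

Differentiating under the integral sign with respect to $a$,
$$\frac{dJ}{da} = \int_{0}^{\infty} - \frac{8 a}{\left(a^{2} + t^{2}\right)^{2}} \, dt = - \frac{2 \pi}{a^{2}},$$
so $\int_{0}^{\infty} \frac{4}{\left(a^{2} + t^{2}\right)^{2}} \, dt = \frac{\pi}{a^{3}}$.

Repeating — each differentiation of $1/(t^2+a^2)^j$ produces $-2ja/(t^2+a^2)^{j+1}$ — and dividing through by $-2ja$ at each step yields, after $3$ differentiations in total,
$$\int_{0}^{\infty} \frac{4}{\left(a^{2} + t^{2}\right)^{4}} \, dt = \frac{5 \pi}{8 a^{7}}.$$

Setting $a = \frac{4}{3}$:
$$I = \frac{10935 \pi}{131072}.$$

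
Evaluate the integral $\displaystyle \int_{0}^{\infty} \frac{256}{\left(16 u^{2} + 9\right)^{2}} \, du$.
$\frac{16 \pi}{27}$

Begin with the known result
$$J(a) = \int_{0}^{\infty} \frac{1}{a^{2} + u^{2}} \, du = \frac{\pi}{2 a}.$$

Differentiating under the integral sign with respect to $a$,
$$\frac{dJ}{da} = \int_{0}^{\infty} - \frac{2 a}{\left(a^{2} + u^{2}\right)^{2}} \, du = - \frac{\pi}{2 a^{2}},$$
so $\int_{0}^{\infty} \frac{1}{\left(a^{2} + u^{2}\right)^{2}} \, du = \frac{\pi}{4 a^{3}}$.

Setting $a = \frac{3}{4}$:
$$I = \frac{16 \pi}{27}.$$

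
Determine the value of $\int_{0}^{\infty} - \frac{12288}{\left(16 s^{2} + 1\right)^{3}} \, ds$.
$- 576 \pi$

Begin with the known result
$$J(a) = \int_{0}^{\infty} - \frac{3}{a^{2} + s^{2}} \, ds = - \frac{3 \pi}{2 a}.$$

Differentiating under the integral sign with respect to $a$,
$$\frac{dJ}{da} = \int_{0}^{\infty} \frac{6 a}{\left(a^{2} + s^{2}\right)^{2}} \, ds = \frac{3 \pi}{2 a^{2}},$$
so $\int_{0}^{\infty} - \frac{3}{\left(a^{2} + s^{2}\right)^{2}} \, ds = - \frac{3 \pi}{4 a^{3}}$.

Repeating — each differentiation of $1/(s^2+a^2)^j$ produces $-2ja/(s^2+a^2)^{j+1}$ — and dividing through by $-2ja$ at each step yields, after $2$ differentiations in total,
$$\int_{0}^{\infty} - \frac{3}{\left(a^{2} + s^{2}\right)^{3}} \, ds = - \frac{9 \pi}{16 a^{5}}.$$

Setting $a = \frac{1}{4}$:
$$I = - 576 \pi.$$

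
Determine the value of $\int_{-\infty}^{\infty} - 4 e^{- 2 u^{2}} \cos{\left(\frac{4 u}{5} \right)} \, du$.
$- \frac{2 \sqrt{2} \sqrt{\pi}}{e^{\frac{2}{25}}}$

Treat the cosine frequency as a parameter and define $I(b) = \int_{-\infty}^{\infty} - 4 e^{- 2 u^{2}} \cos{\left(b u \right)} \, du$.

Differentiating under the integral sign,
$$I'(b) = \int_{-\infty}^{\infty} 4 u e^{- 2 u^{2}} \sin{\left(b u \right)} \, du.$$

Integrate $\int_{-\infty}^{\infty} u \sin(b u)\, e^{- 2 u^{2}}\, du$ by parts with $w = \sin(b u)$ and $dv = u\, e^{- 2 u^{2}}\, du$, giving $v = - \frac{e^{- 2 u^{2}}}{4}$. The boundary term vanishes and
$$\int_{-\infty}^{\infty} u \sin(b u)\, e^{- 2 u^{2}}\, du = \frac{b}{4} \int_{-\infty}^{\infty} \cos(b u)\, e^{- 2 u^{2}}\, du,$$
so $I'(b) = - \frac{b}{4}\, I(b)$.

This is a separable first-order ODE; solving with the initial condition $I(0) = \int_{-\infty}^{\infty} - 4 e^{- 2 u^{2}}\,du = - 2 \sqrt{2} \sqrt{\pi}$ gives
$$I(b) = - 2 \sqrt{2} \sqrt{\pi} e^{- \frac{b^{2}}{8}}.$$

Setting $b = \frac{4}{5}$:
$$I = - \frac{2 \sqrt{2} \sqrt{\pi}}{e^{\frac{2}{25}}}.$$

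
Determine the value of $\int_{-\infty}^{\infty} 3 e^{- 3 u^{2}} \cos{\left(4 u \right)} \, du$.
$\frac{\sqrt{3} \sqrt{\pi}}{e^{\frac{4}{3}}}$

Define $I(b) = \int_{-\infty}^{\infty} 3 e^{- 3 u^{2}} \cos{\left(b u \right)} \, du$.

Differentiating under the integral sign,
$$I'(b) = \int_{-\infty}^{\infty} - 3 u e^{- 3 u^{2}} \sin{\left(b u \right)} \, du.$$

Integrate $\int_{-\infty}^{\infty} u \sin(b u)\, e^{- 3 u^{2}}\, du$ by parts with $w = \sin(b u)$ and $dv = u\, e^{- 3 u^{2}}\, du$, giving $v = - \frac{e^{- 3 u^{2}}}{6}$. The boundary term vanishes and
$$\int_{-\infty}^{\infty} u \sin(b u)\, e^{- 3 u^{2}}\, du = \frac{b}{6} \int_{-\infty}^{\infty} \cos(b u)\, e^{- 3 u^{2}}\, du,$$
so $I'(b) = - \frac{b}{6}\, I(b)$.

This is a separable first-order ODE; solving with the initial condition $I(0) = \int_{-\infty}^{\infty} 3 e^{- 3 u^{2}}\,du = \sqrt{3} \sqrt{\pi}$ gives
$$I(b) = \sqrt{3} \sqrt{\pi} e^{- \frac{b^{2}}{12}}.$$

Setting $b = 4$:
$$I = \frac{\sqrt{3} \sqrt{\pi}}{e^{\frac{4}{3}}}.$$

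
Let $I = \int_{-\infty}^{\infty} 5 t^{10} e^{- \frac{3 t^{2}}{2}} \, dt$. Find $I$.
$\frac{175 \sqrt{6} \sqrt{\pi}}{27}$

Consider the simpler parametrised integral
$$J(a) = \int_{-\infty}^{\infty} 5 e^{- a t^{2}} \, dt = \frac{5 \sqrt{\pi}}{\sqrt{a}}.$$

Differentiating under the integral sign brings down a factor of $(-t^2)$:
$$\frac{dJ}{da} = \int_{-\infty}^{\infty} - 5 t^{2} e^{- a t^{2}} \, dt = - \frac{5 \sqrt{\pi}}{2 a^{\frac{3}{2}}}.$$

Repeating $5$ times in total — each differentiation brings down another $(-t^2)$ — gives
$$\frac{d^{5}J}{da^{5}} = \int_{-\infty}^{\infty} - 5 t^{10} e^{- a t^{2}} \, dt = - \frac{4725 \sqrt{\pi}}{32 a^{\frac{11}{2}}},$$
and the integrand here is $(-1)^{5}$ times the target integrand, so $I = (-1)^{5}\,\frac{d^{5}J}{da^{5}} = \frac{4725 \sqrt{\pi}}{32 a^{\frac{11}{2}}}$.

Setting $a = \frac{3}{2}$:
$$I = \frac{175 \sqrt{6} \sqrt{\pi}}{27}.$$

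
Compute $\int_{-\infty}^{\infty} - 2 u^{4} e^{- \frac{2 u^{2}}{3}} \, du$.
$- \frac{27 \sqrt{6} \sqrt{\pi}}{16}$

Consider the simpler parametrised integral
$$J(a) = \int_{-\infty}^{\infty} - 2 e^{- a u^{2}} \, du = - \frac{2 \sqrt{\pi}}{\sqrt{a}}.$$

Differentiating under the integral sign brings down a factor of $(-u^2)$:
$$\frac{dJ}{da} = \int_{-\infty}^{\infty} 2 u^{2} e^{- a u^{2}} \, du = \frac{\sqrt{\pi}}{a^{\frac{3}{2}}}.$$

Repeating twice in total — each differentiation brings down another $(-u^2)$ — gives
$$\frac{d^{2}J}{da^{2}} = \int_{-\infty}^{\infty} - 2 u^{4} e^{- a u^{2}} \, du = - \frac{3 \sqrt{\pi}}{2 a^{\frac{5}{2}}},$$
and the integrand here is exactly the target integrand, so $I = - \frac{3 \sqrt{\pi}}{2 a^{\frac{5}{2}}}$.

Setting $a = \frac{2}{3}$:
$$I = - \frac{27 \sqrt{6} \sqrt{\pi}}{16}.$$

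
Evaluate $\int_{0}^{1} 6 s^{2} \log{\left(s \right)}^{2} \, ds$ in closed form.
$\frac{4}{9}$

Start from the elementary integral
$$J(a) = \int_{0}^{1} 6 s^{a} \, ds = \frac{6}{a + 1}.$$

Differentiating under the integral sign brings down a factor of $\ln s$:
$$\frac{dJ}{da} = \int_{0}^{1} 6 s^{a} \log{\left(s \right)} \, ds = - \frac{6}{\left(a + 1\right)^{2}}.$$

Repeating twice in total — each differentiation brings down another $\ln s$ — gives
$$\frac{d^{2}J}{da^{2}} = \int_{0}^{1} 6 s^{a} \log{\left(s \right)}^{2} \, ds = \frac{12}{\left(a + 1\right)^{3}},$$
and the integrand here is exactly the target integrand, so $I = \frac{12}{\left(a + 1\right)^{3}}$.

Setting $a = 2$:
$$I = \frac{4}{9}.$$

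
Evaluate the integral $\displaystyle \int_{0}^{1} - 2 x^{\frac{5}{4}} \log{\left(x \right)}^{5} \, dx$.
$\frac{327680}{177147}$

Consider the simpler parametrised integral
$$J(a) = \int_{0}^{1} - 2 x^{a} \, dx = - \frac{2}{a + 1}.$$

Differentiating under the integral sign brings down a factor of $\ln x$:
$$\frac{dJ}{da} = \int_{0}^{1} - 2 x^{a} \log{\left(x \right)} \, dx = \frac{2}{\left(a + 1\right)^{2}}.$$

Repeating $5$ times in total — each differentiation brings down another $\ln x$ — gives
$$\frac{d^{5}J}{da^{5}} = \int_{0}^{1} - 2 x^{a} \log{\left(x \right)}^{5} \, dx = \frac{240}{\left(a + 1\right)^{6}},$$
and the integrand here is exactly the target integrand, so $I = \frac{240}{\left(a + 1\right)^{6}}$.

Setting $a = \frac{5}{4}$:
$$I = \frac{327680}{177147}.$$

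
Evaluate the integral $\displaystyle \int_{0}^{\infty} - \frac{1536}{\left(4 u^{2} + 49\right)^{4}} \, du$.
$- \frac{120 \pi}{823543}$

Begin with the known result
$$J(a) = \int_{0}^{\infty} - \frac{6}{a^{2} + u^{2}} \, du = - \frac{3 \pi}{a}.$$

Differentiating under the integral sign with respect to $a$,
$$\frac{dJ}{da} = \int_{0}^{\infty} \frac{12 a}{\left(a^{2} + u^{2}\right)^{2}} \, du = \frac{3 \pi}{a^{2}},$$
so $\int_{0}^{\infty} - \frac{6}{\left(a^{2} + u^{2}\right)^{2}} \, du = - \frac{3 \pi}{2 a^{3}}$.

Repeating — each differentiation of $1/(u^2+a^2)^j$ produces $-2ja/(u^2+a^2)^{j+1}$ — and dividing through by $-2ja$ at each step yields, after $3$ differentiations in total,
$$\int_{0}^{\infty} - \frac{6}{\left(a^{2} + u^{2}\right)^{4}} \, du = - \frac{15 \pi}{16 a^{7}}.$$

Setting $a = \frac{7}{2}$:
$$I = - \frac{120 \pi}{823543}.$$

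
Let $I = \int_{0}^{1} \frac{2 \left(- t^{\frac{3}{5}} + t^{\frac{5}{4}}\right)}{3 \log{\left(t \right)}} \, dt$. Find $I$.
$\log{\left(\frac{3 \cdot 2^{\frac{2}{3}} \sqrt[3]{75}}{16} \right)}$

Consider the one-parameter family: let $I(a) = \int_{0}^{1} \frac{2 \left(t^{\frac{5}{4}} - t^{a}\right)}{3 \log{\left(t \right)}} \, dt$.

Since $\dfrac{\partial}{\partial a}\,t^{a} = t^{a} \ln t$, the $\ln t$ in the denominator cancels and
$$\frac{dI}{da} = \int_{0}^{1} - \frac{2}{3} t^{a} \, dt = - \frac{2}{3} \left[\frac{t^{a+1}}{a+1}\right]_0^1 = - \frac{2}{3 a + 3}.$$

Integrating with respect to $a$ gives $I(a) = - \frac{2 \log{\left(a + 1 \right)}}{3} - \frac{4 \log{\left(2 \right)}}{3} + \frac{4 \log{\left(3 \right)}}{3} + C$.

At $a = \frac{5}{4}$ the integrand is identically $0$, so $I(\frac{5}{4}) = 0$. The closed form gives $0$, hence $C = 0$.

Setting $a = \frac{3}{5}$:
$$I = \log{\left(\frac{3 \cdot 2^{\frac{2}{3}} \sqrt[3]{75}}{16} \right)}.$$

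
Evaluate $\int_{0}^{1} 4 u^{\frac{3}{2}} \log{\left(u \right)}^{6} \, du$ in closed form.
$\frac{73728}{15625}$

Begin with the known integral
$$J(a) = \int_{0}^{1} 4 u^{a} \, du = \frac{4}{a + 1}.$$

Differentiating under the integral sign brings down a factor of $\ln u$:
$$\frac{dJ}{da} = \int_{0}^{1} 4 u^{a} \log{\left(u \right)} \, du = - \frac{4}{\left(a + 1\right)^{2}}.$$

Repeating $6$ times in total — each differentiation brings down another $\ln u$ — gives
$$\frac{d^{6}J}{da^{6}} = \int_{0}^{1} 4 u^{a} \log{\left(u \right)}^{6} \, du = \frac{2880}{\left(a + 1\right)^{7}},$$
and the integrand here is exactly the target integrand, so $I = \frac{2880}{\left(a + 1\right)^{7}}$.

Setting $a = \frac{3}{2}$:
$$I = \frac{73728}{15625}.$$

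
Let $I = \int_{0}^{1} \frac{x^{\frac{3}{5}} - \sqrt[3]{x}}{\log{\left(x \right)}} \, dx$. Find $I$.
$- \log{\left(5 \right)} + \log{\left(6 \right)}$

Consider the one-parameter family: let $I(a) = \int_{0}^{1} \frac{x^{\frac{3}{5}} - x^{a}}{\log{\left(x \right)}} \, dx$.

Since $\dfrac{\partial}{\partial a}\,x^{a} = x^{a} \ln x$, the $\ln x$ in the denominator cancels and
$$\frac{dI}{da} = \int_{0}^{1} -1 x^{a} \, dx = -1 \left[\frac{x^{a+1}}{a+1}\right]_0^1 = - \frac{1}{a + 1}.$$

Integrating with respect to $a$ gives $I(a) = - \log{\left(\frac{5 a}{8} + \frac{5}{8} \right)} + C$.

At $a = \frac{3}{5}$ the integrand is identically $0$, so $I(\frac{3}{5}) = 0$. The closed form gives $0$, hence $C = 0$.

Setting $a = \frac{1}{3}$:
$$I = - \log{\left(5 \right)} + \log{\left(6 \right)}.$$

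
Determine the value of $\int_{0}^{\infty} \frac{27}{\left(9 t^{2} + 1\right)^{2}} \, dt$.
$\frac{9 \pi}{4}$

Begin with the known result
$$J(a) = \int_{0}^{\infty} \frac{1}{3 \left(a^{2} + t^{2}\right)} \, dt = \frac{\pi}{6 a}.$$

Differentiating under the integral sign with respect to $a$,
$$\frac{dJ}{da} = \int_{0}^{\infty} - \frac{2 a}{3 \left(a^{2} + t^{2}\right)^{2}} \, dt = - \frac{\pi}{6 a^{2}},$$
so $\int_{0}^{\infty} \frac{1}{3 \left(a^{2} + t^{2}\right)^{2}} \, dt = \frac{\pi}{12 a^{3}}$.

Setting $a = \frac{1}{3}$:
$$I = \frac{9 \pi}{4}.$$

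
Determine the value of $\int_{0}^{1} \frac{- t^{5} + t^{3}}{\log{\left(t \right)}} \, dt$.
$\log{\left(\frac{2}{3} \right)}$

Introduce a parameter $a$ in the exponent: let $I(a) = \int_{0}^{1} \frac{- t^{5} + t^{a}}{\log{\left(t \right)}} \, dt$.

Since $\dfrac{\partial}{\partial a}\,t^{a} = t^{a} \ln t$, the $\ln t$ in the denominator cancels and
$$\frac{dI}{da} = \int_{0}^{1} t^{a} \, dt = \left[\frac{t^{a+1}}{a+1}\right]_0^1 = \frac{1}{a + 1}.$$

Integrating with respect to $a$ gives $I(a) = \log{\left(\frac{a}{6} + \frac{1}{6} \right)} + C$.

At $a = 5$ the integrand is identically $0$, so $I(5) = 0$. The closed form gives $0$, hence $C = 0$.

Setting $a = 3$:
$$I = \log{\left(\frac{2}{3} \right)}.$$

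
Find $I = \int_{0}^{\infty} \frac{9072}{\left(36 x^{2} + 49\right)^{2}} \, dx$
$\frac{54 \pi}{49}$

Start from the standard arctangent integral
$$J(a) = \int_{0}^{\infty} \frac{7}{a^{2} + x^{2}} \, dx = \frac{7 \pi}{2 a}.$$

Differentiating under the integral sign with respect to $a$,
$$\frac{dJ}{da} = \int_{0}^{\infty} - \frac{14 a}{\left(a^{2} + x^{2}\right)^{2}} \, dx = - \frac{7 \pi}{2 a^{2}},$$
so $\int_{0}^{\infty} \frac{7}{\left(a^{2} + x^{2}\right)^{2}} \, dx = \frac{7 \pi}{4 a^{3}}$.

Setting $a = \frac{7}{6}$:
$$I = \frac{54 \pi}{49}.$$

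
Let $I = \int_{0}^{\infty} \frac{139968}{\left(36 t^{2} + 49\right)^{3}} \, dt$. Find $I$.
$\frac{4374 \pi}{16807}$

Start from the standard arctangent integral
$$J(a) = \int_{0}^{\infty} \frac{3}{a^{2} + t^{2}} \, dt = \frac{3 \pi}{2 a}.$$

Differentiating under the integral sign with respect to $a$,
$$\frac{dJ}{da} = \int_{0}^{\infty} - \frac{6 a}{\left(a^{2} + t^{2}\right)^{2}} \, dt = - \frac{3 \pi}{2 a^{2}},$$
so $\int_{0}^{\infty} \frac{3}{\left(a^{2} + t^{2}\right)^{2}} \, dt = \frac{3 \pi}{4 a^{3}}$.

Repeating — each differentiation of $1/(t^2+a^2)^j$ produces $-2ja/(t^2+a^2)^{j+1}$ — and dividing through by $-2ja$ at each step yields, after $2$ differentiations in total,
$$\int_{0}^{\infty} \frac{3}{\left(a^{2} + t^{2}\right)^{3}} \, dt = \frac{9 \pi}{16 a^{5}}.$$

Setting $a = \frac{7}{6}$:
$$I = \frac{4374 \pi}{16807}.$$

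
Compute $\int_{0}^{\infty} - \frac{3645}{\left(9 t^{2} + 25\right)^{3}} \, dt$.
$- \frac{729 \pi}{10000}$

Recall the elementary integral
$$J(a) = \int_{0}^{\infty} - \frac{5}{a^{2} + t^{2}} \, dt = - \frac{5 \pi}{2 a}.$$

Differentiating under the integral sign with respect to $a$,
$$\frac{dJ}{da} = \int_{0}^{\infty} \frac{10 a}{\left(a^{2} + t^{2}\right)^{2}} \, dt = \frac{5 \pi}{2 a^{2}},$$
so $\int_{0}^{\infty} - \frac{5}{\left(a^{2} + t^{2}\right)^{2}} \, dt = - \frac{5 \pi}{4 a^{3}}$.

Repeating — each differentiation of $1/(t^2+a^2)^j$ produces $-2ja/(t^2+a^2)^{j+1}$ — and dividing through by $-2ja$ at each step yields, after $2$ differentiations in total,
$$\int_{0}^{\infty} - \frac{5}{\left(a^{2} + t^{2}\right)^{3}} \, dt = - \frac{15 \pi}{16 a^{5}}.$$

Setting $a = \frac{5}{3}$:
$$I = - \frac{729 \pi}{10000}.$$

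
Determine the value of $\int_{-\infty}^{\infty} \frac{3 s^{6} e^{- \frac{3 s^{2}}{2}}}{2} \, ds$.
$\frac{5 \sqrt{6} \sqrt{\pi}}{18}$

Consider the simpler parametrised integral
$$J(a) = \int_{-\infty}^{\infty} \frac{3 e^{- a s^{2}}}{2} \, ds = \frac{3 \sqrt{\pi}}{2 \sqrt{a}}.$$

Differentiating under the integral sign brings down a factor of $(-s^2)$:
$$\frac{dJ}{da} = \int_{-\infty}^{\infty} - \frac{3 s^{2} e^{- a s^{2}}}{2} \, ds = - \frac{3 \sqrt{\pi}}{4 a^{\frac{3}{2}}}.$$

Repeating $3$ times in total — each differentiation brings down another $(-s^2)$ — gives
$$\frac{d^{3}J}{da^{3}} = \int_{-\infty}^{\infty} - \frac{3 s^{6} e^{- a s^{2}}}{2} \, ds = - \frac{45 \sqrt{\pi}}{16 a^{\frac{7}{2}}},$$
and the integrand here is $(-1)^{3}$ times the target integrand, so $I = (-1)^{3}\,\frac{d^{3}J}{da^{3}} = \frac{45 \sqrt{\pi}}{16 a^{\frac{7}{2}}}$.

Setting $a = \frac{3}{2}$:
$$I = \frac{5 \sqrt{6} \sqrt{\pi}}{18}.$$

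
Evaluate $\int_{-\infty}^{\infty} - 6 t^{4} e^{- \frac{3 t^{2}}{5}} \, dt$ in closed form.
$- \frac{25 \sqrt{15} \sqrt{\pi}}{6}$

Start from the elementary integral
$$J(a) = \int_{-\infty}^{\infty} - 6 e^{- a t^{2}} \, dt = - \frac{6 \sqrt{\pi}}{\sqrt{a}}.$$

Differentiating under the integral sign brings down a factor of $(-t^2)$:
$$\frac{dJ}{da} = \int_{-\infty}^{\infty} 6 t^{2} e^{- a t^{2}} \, dt = \frac{3 \sqrt{\pi}}{a^{\frac{3}{2}}}.$$

Repeating twice in total — each differentiation brings down another $(-t^2)$ — gives
$$\frac{d^{2}J}{da^{2}} = \int_{-\infty}^{\infty} - 6 t^{4} e^{- a t^{2}} \, dt = - \frac{9 \sqrt{\pi}}{2 a^{\frac{5}{2}}},$$
and the integrand here is exactly the target integrand, so $I = - \frac{9 \sqrt{\pi}}{2 a^{\frac{5}{2}}}$.

Setting $a = \frac{3}{5}$:
$$I = - \frac{25 \sqrt{15} \sqrt{\pi}}{6}.$$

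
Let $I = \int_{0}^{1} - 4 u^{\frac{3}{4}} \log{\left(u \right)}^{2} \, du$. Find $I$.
$- \frac{512}{343}$

Begin with the known integral
$$J(a) = \int_{0}^{1} - 4 u^{a} \, du = - \frac{4}{a + 1}.$$

Differentiating under the integral sign brings down a factor of $\ln u$:
$$\frac{dJ}{da} = \int_{0}^{1} - 4 u^{a} \log{\left(u \right)} \, du = \frac{4}{\left(a + 1\right)^{2}}.$$

Repeating twice in total — each differentiation brings down another $\ln u$ — gives
$$\frac{d^{2}J}{da^{2}} = \int_{0}^{1} - 4 u^{a} \log{\left(u \right)}^{2} \, du = - \frac{8}{\left(a + 1\right)^{3}},$$
and the integrand here is exactly the target integrand, so $I = - \frac{8}{\left(a + 1\right)^{3}}$.

Setting $a = \frac{3}{4}$:
$$I = - \frac{512}{343}.$$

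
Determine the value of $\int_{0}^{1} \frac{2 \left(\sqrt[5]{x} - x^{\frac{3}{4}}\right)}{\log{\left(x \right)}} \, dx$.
$- \log{\left(\frac{1225}{576} \right)}$

Consider the one-parameter family: let $I(a) = \int_{0}^{1} \frac{2 \left(\sqrt[5]{x} - x^{a}\right)}{\log{\left(x \right)}} \, dx$.

Since $\dfrac{\partial}{\partial a}\,x^{a} = x^{a} \ln x$, the $\ln x$ in the denominator cancels and
$$\frac{dI}{da} = \int_{0}^{1} -2 x^{a} \, dx = -2 \left[\frac{x^{a+1}}{a+1}\right]_0^1 = - \frac{2}{a + 1}.$$

Integrating with respect to $a$ gives $I(a) = - \log{\left(\frac{25 \left(a + 1\right)^{2}}{36} \right)} + C$.

At $a = \frac{1}{5}$ the integrand is identically $0$, so $I(\frac{1}{5}) = 0$. The closed form gives $0$, hence $C = 0$.

Setting $a = \frac{3}{4}$:
$$I = - \log{\left(\frac{1225}{576} \right)}.$$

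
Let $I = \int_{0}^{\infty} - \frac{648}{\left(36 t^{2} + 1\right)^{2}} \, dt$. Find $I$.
$- 27 \pi$

Begin with the known result
$$J(a) = \int_{0}^{\infty} - \frac{1}{2 \left(a^{2} + t^{2}\right)} \, dt = - \frac{\pi}{4 a}.$$

Differentiating under the integral sign with respect to $a$,
$$\frac{dJ}{da} = \int_{0}^{\infty} \frac{a}{\left(a^{2} + t^{2}\right)^{2}} \, dt = \frac{\pi}{4 a^{2}},$$
so $\int_{0}^{\infty} - \frac{1}{2 \left(a^{2} + t^{2}\right)^{2}} \, dt = - \frac{\pi}{8 a^{3}}$.

Setting $a = \frac{1}{6}$:
$$I = - 27 \pi.$$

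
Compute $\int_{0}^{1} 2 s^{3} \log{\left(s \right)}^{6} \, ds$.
$\frac{45}{512}$

Start from the elementary integral
$$J(a) = \int_{0}^{1} 2 s^{a} \, ds = \frac{2}{a + 1}.$$

Differentiating under the integral sign brings down a factor of $\ln s$:
$$\frac{dJ}{da} = \int_{0}^{1} 2 s^{a} \log{\left(s \right)} \, ds = - \frac{2}{\left(a + 1\right)^{2}}.$$

Repeating $6$ times in total — each differentiation brings down another $\ln s$ — gives
$$\frac{d^{6}J}{da^{6}} = \int_{0}^{1} 2 s^{a} \log{\left(s \right)}^{6} \, ds = \frac{1440}{\left(a + 1\right)^{7}},$$
and the integrand here is exactly the target integrand, so $I = \frac{1440}{\left(a + 1\right)^{7}}$.

Setting $a = 3$:
$$I = \frac{45}{512}.$$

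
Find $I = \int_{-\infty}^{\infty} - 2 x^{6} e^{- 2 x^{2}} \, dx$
$- \frac{15 \sqrt{2} \sqrt{\pi}}{64}$

Consider the simpler parametrised integral
$$J(a) = \int_{-\infty}^{\infty} - 2 e^{- a x^{2}} \, dx = - \frac{2 \sqrt{\pi}}{\sqrt{a}}.$$

Differentiating under the integral sign brings down a factor of $(-x^2)$:
$$\frac{dJ}{da} = \int_{-\infty}^{\infty} 2 x^{2} e^{- a x^{2}} \, dx = \frac{\sqrt{\pi}}{a^{\frac{3}{2}}}.$$

Repeating $3$ times in total — each differentiation brings down another $(-x^2)$ — gives
$$\frac{d^{3}J}{da^{3}} = \int_{-\infty}^{\infty} 2 x^{6} e^{- a x^{2}} \, dx = \frac{15 \sqrt{\pi}}{4 a^{\frac{7}{2}}},$$
and the integrand here is $(-1)^{3}$ times the target integrand, so $I = (-1)^{3}\,\frac{d^{3}J}{da^{3}} = - \frac{15 \sqrt{\pi}}{4 a^{\frac{7}{2}}}$.

Setting $a = 2$:
$$I = - \frac{15 \sqrt{2} \sqrt{\pi}}{64}.$$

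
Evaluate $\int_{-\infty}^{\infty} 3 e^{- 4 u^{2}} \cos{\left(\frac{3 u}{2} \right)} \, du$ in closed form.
$\frac{3 \sqrt{\pi}}{2 e^{\frac{9}{64}}}$

Define $I(b) = \int_{-\infty}^{\infty} 3 e^{- 4 u^{2}} \cos{\left(b u \right)} \, du$.

Differentiating under the integral sign,
$$I'(b) = \int_{-\infty}^{\infty} - 3 u e^{- 4 u^{2}} \sin{\left(b u \right)} \, du.$$

Integrate $\int_{-\infty}^{\infty} u \sin(b u)\, e^{- 4 u^{2}}\, du$ by parts with $w = \sin(b u)$ and $dv = u\, e^{- 4 u^{2}}\, du$, giving $v = - \frac{e^{- 4 u^{2}}}{8}$. The boundary term vanishes and
$$\int_{-\infty}^{\infty} u \sin(b u)\, e^{- 4 u^{2}}\, du = \frac{b}{8} \int_{-\infty}^{\infty} \cos(b u)\, e^{- 4 u^{2}}\, du,$$
so $I'(b) = - \frac{b}{8}\, I(b)$.

This is a separable first-order ODE; solving with the initial condition $I(0) = \int_{-\infty}^{\infty} 3 e^{- 4 u^{2}}\,du = \frac{3 \sqrt{\pi}}{2}$ gives
$$I(b) = \frac{3 \sqrt{\pi} e^{- \frac{b^{2}}{16}}}{2}.$$

Setting $b = \frac{3}{2}$:
$$I = \frac{3 \sqrt{\pi}}{2 e^{\frac{9}{64}}}.$$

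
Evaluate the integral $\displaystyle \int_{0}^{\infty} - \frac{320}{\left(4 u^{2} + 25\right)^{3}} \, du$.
$- \frac{6 \pi}{625}$

Begin with the known result
$$J(a) = \int_{0}^{\infty} - \frac{5}{a^{2} + u^{2}} \, du = - \frac{5 \pi}{2 a}.$$

Differentiating under the integral sign with respect to $a$,
$$\frac{dJ}{da} = \int_{0}^{\infty} \frac{10 a}{\left(a^{2} + u^{2}\right)^{2}} \, du = \frac{5 \pi}{2 a^{2}},$$
so $\int_{0}^{\infty} - \frac{5}{\left(a^{2} + u^{2}\right)^{2}} \, du = - \frac{5 \pi}{4 a^{3}}$.

Repeating — each differentiation of $1/(u^2+a^2)^j$ produces $-2ja/(u^2+a^2)^{j+1}$ — and dividing through by $-2ja$ at each step yields, after $2$ differentiations in total,
$$\int_{0}^{\infty} - \frac{5}{\left(a^{2} + u^{2}\right)^{3}} \, du = - \frac{15 \pi}{16 a^{5}}.$$

Setting $a = \frac{5}{2}$:
$$I = - \frac{6 \pi}{625}.$$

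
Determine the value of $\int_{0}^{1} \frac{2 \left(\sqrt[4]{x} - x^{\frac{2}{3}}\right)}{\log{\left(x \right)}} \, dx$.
$\log{\left(\frac{9}{16} \right)}$

Consider the one-parameter family: let $I(a) = \int_{0}^{1} \frac{2 \left(- x^{\frac{2}{3}} + x^{a}\right)}{\log{\left(x \right)}} \, dx$.

Since $\dfrac{\partial}{\partial a}\,x^{a} = x^{a} \ln x$, the $\ln x$ in the denominator cancels and
$$\frac{dI}{da} = \int_{0}^{1} 2 x^{a} \, dx = 2 \left[\frac{x^{a+1}}{a+1}\right]_0^1 = \frac{2}{a + 1}.$$

Integrating with respect to $a$ gives $I(a) = \log{\left(\frac{9 \left(a + 1\right)^{2}}{25} \right)} + C$.

At $a = \frac{2}{3}$ the integrand is identically $0$, so $I(\frac{2}{3}) = 0$. The closed form gives $0$, hence $C = 0$.

Setting $a = \frac{1}{4}$:
$$I = \log{\left(\frac{9}{16} \right)}.$$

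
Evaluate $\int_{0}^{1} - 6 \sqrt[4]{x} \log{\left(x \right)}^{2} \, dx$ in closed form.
$- \frac{768}{125}$

Begin with the known integral
$$J(a) = \int_{0}^{1} - 6 x^{a} \, dx = - \frac{6}{a + 1}.$$

Differentiating under the integral sign brings down a factor of $\ln x$:
$$\frac{dJ}{da} = \int_{0}^{1} - 6 x^{a} \log{\left(x \right)} \, dx = \frac{6}{\left(a + 1\right)^{2}}.$$

Repeating twice in total — each differentiation brings down another $\ln x$ — gives
$$\frac{d^{2}J}{da^{2}} = \int_{0}^{1} - 6 x^{a} \log{\left(x \right)}^{2} \, dx = - \frac{12}{\left(a + 1\right)^{3}},$$
and the integrand here is exactly the target integrand, so $I = - \frac{12}{\left(a + 1\right)^{3}}$.

Setting $a = \frac{1}{4}$:
$$I = - \frac{768}{125}.$$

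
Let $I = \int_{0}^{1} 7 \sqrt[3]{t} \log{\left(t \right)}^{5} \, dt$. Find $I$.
$- \frac{76545}{512}$

Consider the simpler parametrised integral
$$J(a) = \int_{0}^{1} 7 t^{a} \, dt = \frac{7}{a + 1}.$$

Differentiating under the integral sign brings down a factor of $\ln t$:
$$\frac{dJ}{da} = \int_{0}^{1} 7 t^{a} \log{\left(t \right)} \, dt = - \frac{7}{\left(a + 1\right)^{2}}.$$

Repeating $5$ times in total — each differentiation brings down another $\ln t$ — gives
$$\frac{d^{5}J}{da^{5}} = \int_{0}^{1} 7 t^{a} \log{\left(t \right)}^{5} \, dt = - \frac{840}{\left(a + 1\right)^{6}},$$
and the integrand here is exactly the target integrand, so $I = - \frac{840}{\left(a + 1\right)^{6}}$.

Setting $a = \frac{1}{3}$:
$$I = - \frac{76545}{512}.$$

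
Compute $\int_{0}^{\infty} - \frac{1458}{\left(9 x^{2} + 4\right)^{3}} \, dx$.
$- \frac{729 \pi}{256}$

Recall the elementary integral
$$J(a) = \int_{0}^{\infty} - \frac{2}{a^{2} + x^{2}} \, dx = - \frac{\pi}{a}.$$

Differentiating under the integral sign with respect to $a$,
$$\frac{dJ}{da} = \int_{0}^{\infty} \frac{4 a}{\left(a^{2} + x^{2}\right)^{2}} \, dx = \frac{\pi}{a^{2}},$$
so $\int_{0}^{\infty} - \frac{2}{\left(a^{2} + x^{2}\right)^{2}} \, dx = - \frac{\pi}{2 a^{3}}$.

Repeating — each differentiation of $1/(x^2+a^2)^j$ produces $-2ja/(x^2+a^2)^{j+1}$ — and dividing through by $-2ja$ at each step yields, after $2$ differentiations in total,
$$\int_{0}^{\infty} - \frac{2}{\left(a^{2} + x^{2}\right)^{3}} \, dx = - \frac{3 \pi}{8 a^{5}}.$$

Setting $a = \frac{2}{3}$:
$$I = - \frac{729 \pi}{256}.$$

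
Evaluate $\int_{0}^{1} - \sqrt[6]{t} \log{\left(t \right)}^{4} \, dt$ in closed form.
$- \frac{186624}{16807}$

Start from the elementary integral
$$J(a) = \int_{0}^{1} - t^{a} \, dt = - \frac{1}{a + 1}.$$

Differentiating under the integral sign brings down a factor of $\ln t$:
$$\frac{dJ}{da} = \int_{0}^{1} - t^{a} \log{\left(t \right)} \, dt = \frac{1}{\left(a + 1\right)^{2}}.$$

Repeating $4$ times in total — each differentiation brings down another $\ln t$ — gives
$$\frac{d^{4}J}{da^{4}} = \int_{0}^{1} - t^{a} \log{\left(t \right)}^{4} \, dt = - \frac{24}{\left(a + 1\right)^{5}},$$
and the integrand here is exactly the target integrand, so $I = - \frac{24}{\left(a + 1\right)^{5}}$.

Setting $a = \frac{1}{6}$:
$$I = - \frac{186624}{16807}.$$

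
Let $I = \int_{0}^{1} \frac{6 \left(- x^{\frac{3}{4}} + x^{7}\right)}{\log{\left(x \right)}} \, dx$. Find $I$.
$- \log{\left(\frac{117649}{1073741824} \right)}$

Introduce a parameter $a$ in the exponent: let $I(a) = \int_{0}^{1} \frac{6 \left(x^{7} - x^{a}\right)}{\log{\left(x \right)}} \, dx$.

Since $\dfrac{\partial}{\partial a}\,x^{a} = x^{a} \ln x$, the $\ln x$ in the denominator cancels and
$$\frac{dI}{da} = \int_{0}^{1} -6 x^{a} \, dx = -6 \left[\frac{x^{a+1}}{a+1}\right]_0^1 = - \frac{6}{a + 1}.$$

Integrating with respect to $a$ gives $I(a) = - \log{\left(\frac{\left(a + 1\right)^{6}}{262144} \right)} + C$.

At $a = 7$ the integrand is identically $0$, so $I(7) = 0$. The closed form gives $0$, hence $C = 0$.

Setting $a = \frac{3}{4}$:
$$I = - \log{\left(\frac{117649}{1073741824} \right)}.$$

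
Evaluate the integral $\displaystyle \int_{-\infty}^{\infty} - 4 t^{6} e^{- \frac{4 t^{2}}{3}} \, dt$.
$- \frac{405 \sqrt{3} \sqrt{\pi}}{256}$

Start from the elementary integral
$$J(a) = \int_{-\infty}^{\infty} - 4 e^{- a t^{2}} \, dt = - \frac{4 \sqrt{\pi}}{\sqrt{a}}.$$

Differentiating under the integral sign brings down a factor of $(-t^2)$:
$$\frac{dJ}{da} = \int_{-\infty}^{\infty} 4 t^{2} e^{- a t^{2}} \, dt = \frac{2 \sqrt{\pi}}{a^{\frac{3}{2}}}.$$

Repeating $3$ times in total — each differentiation brings down another $(-t^2)$ — gives
$$\frac{d^{3}J}{da^{3}} = \int_{-\infty}^{\infty} 4 t^{6} e^{- a t^{2}} \, dt = \frac{15 \sqrt{\pi}}{2 a^{\frac{7}{2}}},$$
and the integrand here is $(-1)^{3}$ times the target integrand, so $I = (-1)^{3}\,\frac{d^{3}J}{da^{3}} = - \frac{15 \sqrt{\pi}}{2 a^{\frac{7}{2}}}$.

Setting $a = \frac{4}{3}$:
$$I = - \frac{405 \sqrt{3} \sqrt{\pi}}{256}.$$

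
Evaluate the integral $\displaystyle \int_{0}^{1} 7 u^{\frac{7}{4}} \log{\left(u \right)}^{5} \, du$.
$- \frac{3440640}{1771561}$

Begin with the known integral
$$J(a) = \int_{0}^{1} 7 u^{a} \, du = \frac{7}{a + 1}.$$

Differentiating under the integral sign brings down a factor of $\ln u$:
$$\frac{dJ}{da} = \int_{0}^{1} 7 u^{a} \log{\left(u \right)} \, du = - \frac{7}{\left(a + 1\right)^{2}}.$$

Repeating $5$ times in total — each differentiation brings down another $\ln u$ — gives
$$\frac{d^{5}J}{da^{5}} = \int_{0}^{1} 7 u^{a} \log{\left(u \right)}^{5} \, du = - \frac{840}{\left(a + 1\right)^{6}},$$
and the integrand here is exactly the target integrand, so $I = - \frac{840}{\left(a + 1\right)^{6}}$.

Setting $a = \frac{7}{4}$:
$$I = - \frac{3440640}{1771561}.$$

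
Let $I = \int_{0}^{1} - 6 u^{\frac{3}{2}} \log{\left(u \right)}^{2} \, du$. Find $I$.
$- \frac{96}{125}$

Consider the simpler parametrised integral
$$J(a) = \int_{0}^{1} - 6 u^{a} \, du = - \frac{6}{a + 1}.$$

Differentiating under the integral sign brings down a factor of $\ln u$:
$$\frac{dJ}{da} = \int_{0}^{1} - 6 u^{a} \log{\left(u \right)} \, du = \frac{6}{\left(a + 1\right)^{2}}.$$

Repeating twice in total — each differentiation brings down another $\ln u$ — gives
$$\frac{d^{2}J}{da^{2}} = \int_{0}^{1} - 6 u^{a} \log{\left(u \right)}^{2} \, du = - \frac{12}{\left(a + 1\right)^{3}},$$
and the integrand here is exactly the target integrand, so $I = - \frac{12}{\left(a + 1\right)^{3}}$.

Setting $a = \frac{3}{2}$:
$$I = - \frac{96}{125}.$$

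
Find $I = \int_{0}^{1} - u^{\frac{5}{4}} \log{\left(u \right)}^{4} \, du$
$- \frac{8192}{19683}$

Consider the simpler parametrised integral
$$J(a) = \int_{0}^{1} - u^{a} \, du = - \frac{1}{a + 1}.$$

Differentiating under the integral sign brings down a factor of $\ln u$:
$$\frac{dJ}{da} = \int_{0}^{1} - u^{a} \log{\left(u \right)} \, du = \frac{1}{\left(a + 1\right)^{2}}.$$

Repeating $4$ times in total — each differentiation brings down another $\ln u$ — gives
$$\frac{d^{4}J}{da^{4}} = \int_{0}^{1} - u^{a} \log{\left(u \right)}^{4} \, du = - \frac{24}{\left(a + 1\right)^{5}},$$
and the integrand here is exactly the target integrand, so $I = - \frac{24}{\left(a + 1\right)^{5}}$.

Setting $a = \frac{5}{4}$:
$$I = - \frac{8192}{19683}.$$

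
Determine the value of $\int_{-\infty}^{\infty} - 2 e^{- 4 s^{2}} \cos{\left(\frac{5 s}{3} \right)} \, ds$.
$- \frac{\sqrt{\pi}}{e^{\frac{25}{144}}}$

Define $I(b) = \int_{-\infty}^{\infty} - 2 e^{- 4 s^{2}} \cos{\left(b s \right)} \, ds$.

Differentiating under the integral sign,
$$I'(b) = \int_{-\infty}^{\infty} 2 s e^{- 4 s^{2}} \sin{\left(b s \right)} \, ds.$$

Integrate $\int_{-\infty}^{\infty} s \sin(b s)\, e^{- 4 s^{2}}\, ds$ by parts with $u = \sin(b s)$ and $dv = s\, e^{- 4 s^{2}}\, ds$, giving $v = - \frac{e^{- 4 s^{2}}}{8}$. The boundary term vanishes and
$$\int_{-\infty}^{\infty} s \sin(b s)\, e^{- 4 s^{2}}\, ds = \frac{b}{8} \int_{-\infty}^{\infty} \cos(b s)\, e^{- 4 s^{2}}\, ds,$$
so $I'(b) = - \frac{b}{8}\, I(b)$.

This is a separable first-order ODE; solving with the initial condition $I(0) = \int_{-\infty}^{\infty} - 2 e^{- 4 s^{2}}\,ds = - \sqrt{\pi}$ gives
$$I(b) = - \sqrt{\pi} e^{- \frac{b^{2}}{16}}.$$

Setting $b = \frac{5}{3}$:
$$I = - \frac{\sqrt{\pi}}{e^{\frac{25}{144}}}.$$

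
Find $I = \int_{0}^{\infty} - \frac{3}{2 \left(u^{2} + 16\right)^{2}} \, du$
$- \frac{3 \pi}{512}$

Recall the elementary integral
$$J(a) = \int_{0}^{\infty} - \frac{3}{2 \left(a^{2} + u^{2}\right)} \, du = - \frac{3 \pi}{4 a}.$$

Differentiating under the integral sign with respect to $a$,
$$\frac{dJ}{da} = \int_{0}^{\infty} \frac{3 a}{\left(a^{2} + u^{2}\right)^{2}} \, du = \frac{3 \pi}{4 a^{2}},$$
so $\int_{0}^{\infty} - \frac{3}{2 \left(a^{2} + u^{2}\right)^{2}} \, du = - \frac{3 \pi}{8 a^{3}}$.

Setting $a = 4$:
$$I = - \frac{3 \pi}{512}.$$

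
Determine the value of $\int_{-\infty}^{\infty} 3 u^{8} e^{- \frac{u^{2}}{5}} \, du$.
$\frac{196875 \sqrt{5} \sqrt{\pi}}{16}$

Start from the elementary integral
$$J(a) = \int_{-\infty}^{\infty} 3 e^{- a u^{2}} \, du = \frac{3 \sqrt{\pi}}{\sqrt{a}}.$$

Differentiating under the integral sign brings down a factor of $(-u^2)$:
$$\frac{dJ}{da} = \int_{-\infty}^{\infty} - 3 u^{2} e^{- a u^{2}} \, du = - \frac{3 \sqrt{\pi}}{2 a^{\frac{3}{2}}}.$$

Repeating $4$ times in total — each differentiation brings down another $(-u^2)$ — gives
$$\frac{d^{4}J}{da^{4}} = \int_{-\infty}^{\infty} 3 u^{8} e^{- a u^{2}} \, du = \frac{315 \sqrt{\pi}}{16 a^{\frac{9}{2}}},$$
and the integrand here is exactly the target integrand, so $I = \frac{315 \sqrt{\pi}}{16 a^{\frac{9}{2}}}$.

Setting $a = \frac{1}{5}$:
$$I = \frac{196875 \sqrt{5} \sqrt{\pi}}{16}.$$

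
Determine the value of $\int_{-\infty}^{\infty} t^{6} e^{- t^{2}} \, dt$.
$\frac{15 \sqrt{\pi}}{8}$

Start from the elementary integral
$$J(a) = \int_{-\infty}^{\infty} e^{- a t^{2}} \, dt = \frac{\sqrt{\pi}}{\sqrt{a}}.$$

Differentiating under the integral sign brings down a factor of $(-t^2)$:
$$\frac{dJ}{da} = \int_{-\infty}^{\infty} - t^{2} e^{- a t^{2}} \, dt = - \frac{\sqrt{\pi}}{2 a^{\frac{3}{2}}}.$$

Repeating $3$ times in total — each differentiation brings down another $(-t^2)$ — gives
$$\frac{d^{3}J}{da^{3}} = \int_{-\infty}^{\infty} - t^{6} e^{- a t^{2}} \, dt = - \frac{15 \sqrt{\pi}}{8 a^{\frac{7}{2}}},$$
and the integrand here is $(-1)^{3}$ times the target integrand, so $I = (-1)^{3}\,\frac{d^{3}J}{da^{3}} = \frac{15 \sqrt{\pi}}{8 a^{\frac{7}{2}}}$.

Setting $a = 1$:
$$I = \frac{15 \sqrt{\pi}}{8}.$$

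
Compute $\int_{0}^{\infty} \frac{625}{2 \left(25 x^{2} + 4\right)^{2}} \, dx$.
$\frac{125 \pi}{64}$

Start from the standard arctangent integral
$$J(a) = \int_{0}^{\infty} \frac{1}{2 \left(a^{2} + x^{2}\right)} \, dx = \frac{\pi}{4 a}.$$

Differentiating under the integral sign with respect to $a$,
$$\frac{dJ}{da} = \int_{0}^{\infty} - \frac{a}{\left(a^{2} + x^{2}\right)^{2}} \, dx = - \frac{\pi}{4 a^{2}},$$
so $\int_{0}^{\infty} \frac{1}{2 \left(a^{2} + x^{2}\right)^{2}} \, dx = \frac{\pi}{8 a^{3}}$.

Setting $a = \frac{2}{5}$:
$$I = \frac{125 \pi}{64}.$$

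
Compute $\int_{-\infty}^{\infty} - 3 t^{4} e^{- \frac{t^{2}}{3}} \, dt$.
$- \frac{81 \sqrt{3} \sqrt{\pi}}{4}$

Begin with the known integral
$$J(a) = \int_{-\infty}^{\infty} - 3 e^{- a t^{2}} \, dt = - \frac{3 \sqrt{\pi}}{\sqrt{a}}.$$

Differentiating under the integral sign brings down a factor of $(-t^2)$:
$$\frac{dJ}{da} = \int_{-\infty}^{\infty} 3 t^{2} e^{- a t^{2}} \, dt = \frac{3 \sqrt{\pi}}{2 a^{\frac{3}{2}}}.$$

Repeating twice in total — each differentiation brings down another $(-t^2)$ — gives
$$\frac{d^{2}J}{da^{2}} = \int_{-\infty}^{\infty} - 3 t^{4} e^{- a t^{2}} \, dt = - \frac{9 \sqrt{\pi}}{4 a^{\frac{5}{2}}},$$
and the integrand here is exactly the target integrand, so $I = - \frac{9 \sqrt{\pi}}{4 a^{\frac{5}{2}}}$.

Setting $a = \frac{1}{3}$:
$$I = - \frac{81 \sqrt{3} \sqrt{\pi}}{4}.$$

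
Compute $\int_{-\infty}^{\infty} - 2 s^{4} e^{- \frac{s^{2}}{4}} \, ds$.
$- 48 \sqrt{\pi}$

Begin with the known integral
$$J(a) = \int_{-\infty}^{\infty} - 2 e^{- a s^{2}} \, ds = - \frac{2 \sqrt{\pi}}{\sqrt{a}}.$$

Differentiating under the integral sign brings down a factor of $(-s^2)$:
$$\frac{dJ}{da} = \int_{-\infty}^{\infty} 2 s^{2} e^{- a s^{2}} \, ds = \frac{\sqrt{\pi}}{a^{\frac{3}{2}}}.$$

Repeating twice in total — each differentiation brings down another $(-s^2)$ — gives
$$\frac{d^{2}J}{da^{2}} = \int_{-\infty}^{\infty} - 2 s^{4} e^{- a s^{2}} \, ds = - \frac{3 \sqrt{\pi}}{2 a^{\frac{5}{2}}},$$
and the integrand here is exactly the target integrand, so $I = - \frac{3 \sqrt{\pi}}{2 a^{\frac{5}{2}}}$.

Setting $a = \frac{1}{4}$:
$$I = - 48 \sqrt{\pi}.$$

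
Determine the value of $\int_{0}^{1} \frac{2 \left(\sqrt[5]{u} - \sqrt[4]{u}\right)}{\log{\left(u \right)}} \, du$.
$- \log{\left(\frac{625}{576} \right)}$

Introduce a parameter $a$ in the exponent: let $I(a) = \int_{0}^{1} \frac{2 \left(\sqrt[5]{u} - u^{a}\right)}{\log{\left(u \right)}} \, du$.

Since $\dfrac{\partial}{\partial a}\,u^{a} = u^{a} \ln u$, the $\ln u$ in the denominator cancels and
$$\frac{dI}{da} = \int_{0}^{1} -2 u^{a} \, du = -2 \left[\frac{u^{a+1}}{a+1}\right]_0^1 = - \frac{2}{a + 1}.$$

Integrating with respect to $a$ gives $I(a) = - \log{\left(\frac{25 \left(a + 1\right)^{2}}{36} \right)} + C$.

At $a = \frac{1}{5}$ the integrand is identically $0$, so $I(\frac{1}{5}) = 0$. The closed form gives $0$, hence $C = 0$.

Setting $a = \frac{1}{4}$:
$$I = - \log{\left(\frac{625}{576} \right)}.$$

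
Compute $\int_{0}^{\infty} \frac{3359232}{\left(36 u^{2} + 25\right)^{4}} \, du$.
$\frac{17496 \pi}{15625}$

Begin with the known result
$$J(a) = \int_{0}^{\infty} \frac{2}{a^{2} + u^{2}} \, du = \frac{\pi}{a}.$$

Differentiating under the integral sign with respect to $a$,
$$\frac{dJ}{da} = \int_{0}^{\infty} - \frac{4 a}{\left(a^{2} + u^{2}\right)^{2}} \, du = - \frac{\pi}{a^{2}},$$
so $\int_{0}^{\infty} \frac{2}{\left(a^{2} + u^{2}\right)^{2}} \, du = \frac{\pi}{2 a^{3}}$.

Repeating — each differentiation of $1/(u^2+a^2)^j$ produces $-2ja/(u^2+a^2)^{j+1}$ — and dividing through by $-2ja$ at each step yields, after $3$ differentiations in total,
$$\int_{0}^{\infty} \frac{2}{\left(a^{2} + u^{2}\right)^{4}} \, du = \frac{5 \pi}{16 a^{7}}.$$

Setting $a = \frac{5}{6}$:
$$I = \frac{17496 \pi}{15625}.$$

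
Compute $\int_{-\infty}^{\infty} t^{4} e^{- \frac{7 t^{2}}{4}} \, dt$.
$\frac{24 \sqrt{7} \sqrt{\pi}}{343}$

Consider the simpler parametrised integral
$$J(a) = \int_{-\infty}^{\infty} e^{- a t^{2}} \, dt = \frac{\sqrt{\pi}}{\sqrt{a}}.$$

Differentiating under the integral sign brings down a factor of $(-t^2)$:
$$\frac{dJ}{da} = \int_{-\infty}^{\infty} - t^{2} e^{- a t^{2}} \, dt = - \frac{\sqrt{\pi}}{2 a^{\frac{3}{2}}}.$$

Repeating twice in total — each differentiation brings down another $(-t^2)$ — gives
$$\frac{d^{2}J}{da^{2}} = \int_{-\infty}^{\infty} t^{4} e^{- a t^{2}} \, dt = \frac{3 \sqrt{\pi}}{4 a^{\frac{5}{2}}},$$
and the integrand here is exactly the target integrand, so $I = \frac{3 \sqrt{\pi}}{4 a^{\frac{5}{2}}}$.

Setting $a = \frac{7}{4}$:
$$I = \frac{24 \sqrt{7} \sqrt{\pi}}{343}.$$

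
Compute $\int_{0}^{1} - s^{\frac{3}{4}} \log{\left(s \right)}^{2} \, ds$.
$- \frac{128}{343}$

Consider the simpler parametrised integral
$$J(a) = \int_{0}^{1} - s^{a} \, ds = - \frac{1}{a + 1}.$$

Differentiating under the integral sign brings down a factor of $\ln s$:
$$\frac{dJ}{da} = \int_{0}^{1} - s^{a} \log{\left(s \right)} \, ds = \frac{1}{\left(a + 1\right)^{2}}.$$

Repeating twice in total — each differentiation brings down another $\ln s$ — gives
$$\frac{d^{2}J}{da^{2}} = \int_{0}^{1} - s^{a} \log{\left(s \right)}^{2} \, ds = - \frac{2}{\left(a + 1\right)^{3}},$$
and the integrand here is exactly the target integrand, so $I = - \frac{2}{\left(a + 1\right)^{3}}$.

Setting $a = \frac{3}{4}$:
$$I = - \frac{128}{343}.$$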